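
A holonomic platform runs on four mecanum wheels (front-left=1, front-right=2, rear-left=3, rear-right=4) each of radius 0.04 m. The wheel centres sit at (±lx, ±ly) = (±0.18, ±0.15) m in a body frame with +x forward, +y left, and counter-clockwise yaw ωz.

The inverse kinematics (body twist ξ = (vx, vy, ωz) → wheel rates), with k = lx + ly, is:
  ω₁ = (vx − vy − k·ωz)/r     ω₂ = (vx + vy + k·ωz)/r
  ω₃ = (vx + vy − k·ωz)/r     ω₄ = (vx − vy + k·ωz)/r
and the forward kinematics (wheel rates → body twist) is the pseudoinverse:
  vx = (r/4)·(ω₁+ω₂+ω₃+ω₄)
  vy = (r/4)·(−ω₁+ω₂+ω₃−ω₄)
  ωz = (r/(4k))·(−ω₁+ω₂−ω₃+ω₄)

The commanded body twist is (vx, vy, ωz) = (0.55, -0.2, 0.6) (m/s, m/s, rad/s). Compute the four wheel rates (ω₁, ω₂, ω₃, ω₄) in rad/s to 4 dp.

(13.8000, 13.7000, 3.8000, 23.7000)

k = lx + ly = 0.18 + 0.15 = 0.3300;  k·ωz = 0.3300·0.6 = 0.1980
ω₁ (FL) = (vx − vy − k·ωz)/r = 0.5520/0.04 = 13.8000
ω₂ (FR) = (vx + vy + k·ωz)/r = 0.5480/0.04 = 13.7000
ω₃ (RL) = (vx + vy − k·ωz)/r = 0.1520/0.04 = 3.8000
ω₄ (RR) = (vx − vy + k·ωz)/r = 0.9480/0.04 = 23.7000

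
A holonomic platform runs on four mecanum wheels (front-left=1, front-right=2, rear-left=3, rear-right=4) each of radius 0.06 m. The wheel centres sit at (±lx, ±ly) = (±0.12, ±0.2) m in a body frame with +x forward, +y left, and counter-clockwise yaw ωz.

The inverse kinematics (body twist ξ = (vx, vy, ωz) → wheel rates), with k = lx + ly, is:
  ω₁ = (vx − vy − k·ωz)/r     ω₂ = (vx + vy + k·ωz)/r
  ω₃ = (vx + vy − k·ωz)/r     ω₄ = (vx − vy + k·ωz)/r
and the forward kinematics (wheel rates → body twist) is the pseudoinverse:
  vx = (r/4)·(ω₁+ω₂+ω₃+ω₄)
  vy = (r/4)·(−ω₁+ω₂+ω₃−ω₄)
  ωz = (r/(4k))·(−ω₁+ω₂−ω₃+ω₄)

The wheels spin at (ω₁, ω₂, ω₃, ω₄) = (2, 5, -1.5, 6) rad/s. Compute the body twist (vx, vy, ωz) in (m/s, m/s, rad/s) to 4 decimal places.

(0.1725, -0.0675, 0.4922)

k = lx + ly = 0.12 + 0.2 = 0.3200
ω₁+ω₂+ω₃+ω₄ = 11.5000  →  vx = (0.06/4)·11.5000 = 0.1725
−ω₁+ω₂+ω₃−ω₄ = -4.5000  →  vy = (0.06/4)·-4.5000 = -0.0675
−ω₁+ω₂−ω₃+ω₄ = 10.5000  →  ωz = (0.06/1.2800)·10.5000 = 0.4922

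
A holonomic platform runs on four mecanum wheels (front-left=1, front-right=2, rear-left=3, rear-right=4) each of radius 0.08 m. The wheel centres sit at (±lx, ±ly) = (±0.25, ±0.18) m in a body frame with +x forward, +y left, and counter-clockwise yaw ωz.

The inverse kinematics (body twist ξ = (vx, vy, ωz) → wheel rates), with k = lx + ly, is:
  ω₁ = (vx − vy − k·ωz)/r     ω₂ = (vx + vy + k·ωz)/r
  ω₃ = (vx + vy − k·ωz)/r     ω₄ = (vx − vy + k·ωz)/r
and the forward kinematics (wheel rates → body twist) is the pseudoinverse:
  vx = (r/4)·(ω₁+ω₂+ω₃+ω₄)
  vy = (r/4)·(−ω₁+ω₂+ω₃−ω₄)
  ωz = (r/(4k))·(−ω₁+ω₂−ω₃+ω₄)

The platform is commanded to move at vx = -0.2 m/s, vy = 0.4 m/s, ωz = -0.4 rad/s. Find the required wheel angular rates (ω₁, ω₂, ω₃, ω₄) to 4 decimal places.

k = lx + ly = 0.25 + 0.18 = 0.4300;  k·ωz = 0.4300·-0.4 = -0.1720
ω₁ (FL) = (vx − vy − k·ωz)/r = -0.4280/0.08 = -5.3500
ω₂ (FR) = (vx + vy + k·ωz)/r = 0.0280/0.08 = 0.3500
ω₃ (RL) = (vx + vy − k·ωz)/r = 0.3720/0.08 = 4.6500
ω₄ (RR) = (vx − vy + k·ωz)/r = -0.7720/0.08 = -9.6500

(-5.3500, 0.3500, 4.6500, -9.6500)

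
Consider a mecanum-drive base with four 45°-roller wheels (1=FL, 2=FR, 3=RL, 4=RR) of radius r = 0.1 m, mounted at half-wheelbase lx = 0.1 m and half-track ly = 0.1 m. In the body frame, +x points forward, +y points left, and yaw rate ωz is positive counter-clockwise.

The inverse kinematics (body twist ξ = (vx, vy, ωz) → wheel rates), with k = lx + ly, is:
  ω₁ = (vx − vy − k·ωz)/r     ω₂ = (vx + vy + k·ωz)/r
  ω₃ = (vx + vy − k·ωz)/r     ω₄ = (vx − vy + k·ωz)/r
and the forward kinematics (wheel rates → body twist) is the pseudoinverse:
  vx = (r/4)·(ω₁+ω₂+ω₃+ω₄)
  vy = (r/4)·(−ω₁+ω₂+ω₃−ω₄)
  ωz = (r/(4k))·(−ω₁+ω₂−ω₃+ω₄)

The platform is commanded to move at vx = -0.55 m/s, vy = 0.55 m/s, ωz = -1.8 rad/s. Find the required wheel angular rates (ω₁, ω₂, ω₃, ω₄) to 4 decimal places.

k = lx + ly = 0.1 + 0.1 = 0.2000;  k·ωz = 0.2000·-1.8 = -0.3600
ω₁ (FL) = (vx − vy − k·ωz)/r = -0.7400/0.1 = -7.4000
ω₂ (FR) = (vx + vy + k·ωz)/r = -0.3600/0.1 = -3.6000
ω₃ (RL) = (vx + vy − k·ωz)/r = 0.3600/0.1 = 3.6000
ω₄ (RR) = (vx − vy + k·ωz)/r = -1.4600/0.1 = -14.6000

(-7.4000, -3.6000, 3.6000, -14.6000)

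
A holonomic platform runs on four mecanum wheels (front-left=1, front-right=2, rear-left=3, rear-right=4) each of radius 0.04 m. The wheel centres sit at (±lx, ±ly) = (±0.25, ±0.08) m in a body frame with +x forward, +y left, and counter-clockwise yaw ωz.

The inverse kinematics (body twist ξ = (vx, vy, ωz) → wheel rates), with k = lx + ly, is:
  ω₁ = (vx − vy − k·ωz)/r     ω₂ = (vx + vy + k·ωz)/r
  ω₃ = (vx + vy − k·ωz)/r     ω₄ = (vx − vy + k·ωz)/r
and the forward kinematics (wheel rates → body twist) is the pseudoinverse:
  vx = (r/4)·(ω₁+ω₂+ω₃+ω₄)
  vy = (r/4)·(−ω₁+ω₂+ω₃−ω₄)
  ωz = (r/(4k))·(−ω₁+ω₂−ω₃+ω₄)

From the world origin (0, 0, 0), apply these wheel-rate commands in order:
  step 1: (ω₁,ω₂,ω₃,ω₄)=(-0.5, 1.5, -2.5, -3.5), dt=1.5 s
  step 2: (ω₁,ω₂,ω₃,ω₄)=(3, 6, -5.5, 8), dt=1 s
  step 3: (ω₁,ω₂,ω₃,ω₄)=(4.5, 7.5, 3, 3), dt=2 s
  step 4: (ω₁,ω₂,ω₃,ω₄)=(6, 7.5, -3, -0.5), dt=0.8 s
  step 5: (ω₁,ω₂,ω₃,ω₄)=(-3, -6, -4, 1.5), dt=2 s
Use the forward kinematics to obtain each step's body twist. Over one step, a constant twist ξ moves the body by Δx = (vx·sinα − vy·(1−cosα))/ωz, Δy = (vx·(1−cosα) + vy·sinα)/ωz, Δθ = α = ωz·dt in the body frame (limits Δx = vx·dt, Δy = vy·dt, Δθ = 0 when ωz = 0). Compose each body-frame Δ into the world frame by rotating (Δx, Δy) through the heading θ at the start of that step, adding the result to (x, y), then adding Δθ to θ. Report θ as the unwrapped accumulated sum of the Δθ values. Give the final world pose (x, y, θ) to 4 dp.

step 1: ξ=(vx,vy,ωz)=(-0.0500, 0.0300, 0.0303), dt=1.5 → body Δ=(-0.0760, 0.0433, 0.0455) → world pose (-0.0760, 0.0433, 0.0455)
step 2: ξ=(vx,vy,ωz)=(0.1150, -0.1050, 0.5000), dt=1.0 → body Δ=(0.1360, -0.0725, 0.5000) → world pose (0.0631, -0.0230, 0.5455)
step 3: ξ=(vx,vy,ωz)=(0.1800, 0.0300, 0.0909), dt=2.0 → body Δ=(0.3526, 0.0923, 0.1818) → world pose (0.3167, 0.2388, 0.7273)
step 4: ξ=(vx,vy,ωz)=(0.1000, -0.0100, 0.1212), dt=0.8 → body Δ=(0.0803, -0.0041, 0.0970) → world pose (0.3794, 0.2891, 0.8242)
step 5: ξ=(vx,vy,ωz)=(-0.1150, -0.0850, 0.0758), dt=2.0 → body Δ=(-0.2163, -0.1867, 0.1515) → world pose (0.3696, 0.0036, 0.9758)

(0.3696, 0.0036, 0.9758)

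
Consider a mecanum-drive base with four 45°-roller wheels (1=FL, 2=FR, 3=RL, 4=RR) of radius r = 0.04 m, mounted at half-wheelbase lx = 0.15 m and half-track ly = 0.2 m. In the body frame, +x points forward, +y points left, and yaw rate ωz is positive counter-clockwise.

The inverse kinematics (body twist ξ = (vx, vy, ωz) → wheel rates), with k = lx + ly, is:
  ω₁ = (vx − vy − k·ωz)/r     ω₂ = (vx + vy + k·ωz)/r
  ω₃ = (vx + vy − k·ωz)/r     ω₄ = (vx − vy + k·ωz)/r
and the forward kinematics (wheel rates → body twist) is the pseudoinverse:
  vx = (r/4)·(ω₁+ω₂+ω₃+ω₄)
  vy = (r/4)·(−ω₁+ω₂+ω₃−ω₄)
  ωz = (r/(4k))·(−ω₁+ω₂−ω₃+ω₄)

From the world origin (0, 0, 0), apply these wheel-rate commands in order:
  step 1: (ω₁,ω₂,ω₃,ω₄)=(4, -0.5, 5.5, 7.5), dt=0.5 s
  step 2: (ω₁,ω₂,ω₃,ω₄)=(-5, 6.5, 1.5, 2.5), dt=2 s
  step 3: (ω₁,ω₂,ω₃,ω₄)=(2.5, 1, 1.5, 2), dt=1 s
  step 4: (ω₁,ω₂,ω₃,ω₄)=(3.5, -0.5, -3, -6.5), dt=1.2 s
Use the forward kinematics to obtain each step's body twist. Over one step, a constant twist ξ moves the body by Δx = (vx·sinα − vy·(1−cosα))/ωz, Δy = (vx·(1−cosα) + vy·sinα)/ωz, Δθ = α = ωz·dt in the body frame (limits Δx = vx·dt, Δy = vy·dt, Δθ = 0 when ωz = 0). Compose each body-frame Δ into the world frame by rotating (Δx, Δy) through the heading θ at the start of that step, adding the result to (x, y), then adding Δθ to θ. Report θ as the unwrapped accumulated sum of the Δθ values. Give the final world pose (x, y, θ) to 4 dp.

(0.1221, 0.1786, 0.3929)

step 1: ξ=(vx,vy,ωz)=(0.1650, -0.0650, -0.0714), dt=0.5 → body Δ=(0.0819, -0.0340, -0.0357) → world pose (0.0819, -0.0340, -0.0357)
step 2: ξ=(vx,vy,ωz)=(0.0550, 0.1050, 0.3571), dt=2.0 → body Δ=(0.0290, 0.2302, 0.7143) → world pose (0.1191, 0.1951, 0.6786)
step 3: ξ=(vx,vy,ωz)=(0.0700, -0.0200, -0.0286), dt=1.0 → body Δ=(0.0697, -0.0210, -0.0286) → world pose (0.1866, 0.2225, 0.6500)
step 4: ξ=(vx,vy,ωz)=(-0.0650, -0.0050, -0.2143), dt=1.2 → body Δ=(-0.0779, 0.0040, -0.2571) → world pose (0.1221, 0.1786, 0.3929)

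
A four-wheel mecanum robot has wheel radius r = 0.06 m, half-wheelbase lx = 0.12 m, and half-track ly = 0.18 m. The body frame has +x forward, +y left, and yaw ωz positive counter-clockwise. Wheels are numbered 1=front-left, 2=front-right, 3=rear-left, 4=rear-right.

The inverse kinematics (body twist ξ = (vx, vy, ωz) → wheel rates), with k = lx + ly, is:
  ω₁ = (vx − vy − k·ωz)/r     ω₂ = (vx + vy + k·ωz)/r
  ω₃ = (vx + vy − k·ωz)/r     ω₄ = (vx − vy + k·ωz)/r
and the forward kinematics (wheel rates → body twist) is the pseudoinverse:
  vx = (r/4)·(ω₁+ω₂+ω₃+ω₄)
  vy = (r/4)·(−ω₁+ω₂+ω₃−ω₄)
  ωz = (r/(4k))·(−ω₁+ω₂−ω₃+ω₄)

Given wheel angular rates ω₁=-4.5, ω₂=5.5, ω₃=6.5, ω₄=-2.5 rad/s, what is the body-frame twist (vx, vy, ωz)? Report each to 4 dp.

(0.0750, 0.2850, 0.0500)

k = lx + ly = 0.12 + 0.18 = 0.3000
ω₁+ω₂+ω₃+ω₄ = 5.0000  →  vx = (0.06/4)·5.0000 = 0.0750
−ω₁+ω₂+ω₃−ω₄ = 19.0000  →  vy = (0.06/4)·19.0000 = 0.2850
−ω₁+ω₂−ω₃+ω₄ = 1.0000  →  ωz = (0.06/1.2000)·1.0000 = 0.0500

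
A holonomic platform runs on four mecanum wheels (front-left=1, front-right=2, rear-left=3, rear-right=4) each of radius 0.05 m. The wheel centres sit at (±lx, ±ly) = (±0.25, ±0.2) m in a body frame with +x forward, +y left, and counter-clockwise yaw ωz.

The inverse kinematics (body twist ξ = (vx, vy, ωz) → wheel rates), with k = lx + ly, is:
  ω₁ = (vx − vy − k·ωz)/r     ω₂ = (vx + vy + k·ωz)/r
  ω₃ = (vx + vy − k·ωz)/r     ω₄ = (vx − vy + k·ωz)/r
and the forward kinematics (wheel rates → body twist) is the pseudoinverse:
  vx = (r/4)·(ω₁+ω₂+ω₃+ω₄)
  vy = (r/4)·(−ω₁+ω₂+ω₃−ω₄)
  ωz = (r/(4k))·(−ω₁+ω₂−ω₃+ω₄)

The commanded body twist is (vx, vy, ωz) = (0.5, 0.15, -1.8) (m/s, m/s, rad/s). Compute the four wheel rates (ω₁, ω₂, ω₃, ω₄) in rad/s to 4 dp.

(23.2000, -3.2000, 29.2000, -9.2000)

k = lx + ly = 0.25 + 0.2 = 0.4500;  k·ωz = 0.4500·-1.8 = -0.8100
ω₁ (FL) = (vx − vy − k·ωz)/r = 1.1600/0.05 = 23.2000
ω₂ (FR) = (vx + vy + k·ωz)/r = -0.1600/0.05 = -3.2000
ω₃ (RL) = (vx + vy − k·ωz)/r = 1.4600/0.05 = 29.2000
ω₄ (RR) = (vx − vy + k·ωz)/r = -0.4600/0.05 = -9.2000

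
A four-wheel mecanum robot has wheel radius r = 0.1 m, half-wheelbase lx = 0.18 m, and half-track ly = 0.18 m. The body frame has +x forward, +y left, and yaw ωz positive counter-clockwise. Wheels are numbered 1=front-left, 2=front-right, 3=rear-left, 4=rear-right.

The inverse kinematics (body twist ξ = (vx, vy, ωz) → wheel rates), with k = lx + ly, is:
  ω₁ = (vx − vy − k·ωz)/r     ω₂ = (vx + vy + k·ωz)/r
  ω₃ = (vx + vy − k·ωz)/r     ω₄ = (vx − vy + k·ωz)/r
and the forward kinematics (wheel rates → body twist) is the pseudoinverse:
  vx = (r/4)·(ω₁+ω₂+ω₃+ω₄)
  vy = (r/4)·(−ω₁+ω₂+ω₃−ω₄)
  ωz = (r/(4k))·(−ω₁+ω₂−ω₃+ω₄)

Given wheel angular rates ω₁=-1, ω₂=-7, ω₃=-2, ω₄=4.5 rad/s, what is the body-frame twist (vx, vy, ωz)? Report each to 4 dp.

(-0.1375, -0.3125, 0.0347)

k = lx + ly = 0.18 + 0.18 = 0.3600
ω₁+ω₂+ω₃+ω₄ = -5.5000  →  vx = (0.1/4)·-5.5000 = -0.1375
−ω₁+ω₂+ω₃−ω₄ = -12.5000  →  vy = (0.1/4)·-12.5000 = -0.3125
−ω₁+ω₂−ω₃+ω₄ = 0.5000  →  ωz = (0.1/1.4400)·0.5000 = 0.0347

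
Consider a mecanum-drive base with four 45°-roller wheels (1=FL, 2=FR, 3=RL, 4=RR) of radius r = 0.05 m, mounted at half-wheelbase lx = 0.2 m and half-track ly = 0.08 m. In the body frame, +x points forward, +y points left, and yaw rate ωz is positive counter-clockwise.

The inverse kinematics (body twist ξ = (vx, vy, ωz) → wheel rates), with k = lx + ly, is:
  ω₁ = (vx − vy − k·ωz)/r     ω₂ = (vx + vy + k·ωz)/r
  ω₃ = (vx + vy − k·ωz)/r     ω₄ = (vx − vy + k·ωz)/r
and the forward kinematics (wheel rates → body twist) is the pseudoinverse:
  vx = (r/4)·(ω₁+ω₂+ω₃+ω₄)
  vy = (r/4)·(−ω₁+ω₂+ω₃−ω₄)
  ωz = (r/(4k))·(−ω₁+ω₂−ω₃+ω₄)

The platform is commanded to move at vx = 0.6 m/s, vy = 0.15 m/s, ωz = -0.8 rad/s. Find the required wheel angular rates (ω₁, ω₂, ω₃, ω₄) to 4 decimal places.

k = lx + ly = 0.2 + 0.08 = 0.2800;  k·ωz = 0.2800·-0.8 = -0.2240
ω₁ (FL) = (vx − vy − k·ωz)/r = 0.6740/0.05 = 13.4800
ω₂ (FR) = (vx + vy + k·ωz)/r = 0.5260/0.05 = 10.5200
ω₃ (RL) = (vx + vy − k·ωz)/r = 0.9740/0.05 = 19.4800
ω₄ (RR) = (vx − vy + k·ωz)/r = 0.2260/0.05 = 4.5200

(13.4800, 10.5200, 19.4800, 4.5200)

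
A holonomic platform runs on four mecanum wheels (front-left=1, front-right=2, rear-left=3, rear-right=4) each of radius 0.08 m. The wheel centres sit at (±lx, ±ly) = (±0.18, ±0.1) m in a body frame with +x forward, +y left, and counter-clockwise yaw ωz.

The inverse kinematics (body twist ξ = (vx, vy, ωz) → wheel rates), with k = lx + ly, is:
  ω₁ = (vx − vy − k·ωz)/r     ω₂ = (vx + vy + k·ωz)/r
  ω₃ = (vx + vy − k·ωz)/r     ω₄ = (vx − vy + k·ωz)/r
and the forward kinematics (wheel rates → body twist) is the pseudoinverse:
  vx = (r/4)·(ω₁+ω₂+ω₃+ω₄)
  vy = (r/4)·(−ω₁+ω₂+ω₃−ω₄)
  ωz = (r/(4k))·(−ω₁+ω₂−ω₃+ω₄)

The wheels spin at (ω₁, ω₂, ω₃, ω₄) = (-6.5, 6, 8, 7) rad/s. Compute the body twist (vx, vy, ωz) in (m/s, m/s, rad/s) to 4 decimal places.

k = lx + ly = 0.18 + 0.1 = 0.2800
ω₁+ω₂+ω₃+ω₄ = 14.5000  →  vx = (0.08/4)·14.5000 = 0.2900
−ω₁+ω₂+ω₃−ω₄ = 13.5000  →  vy = (0.08/4)·13.5000 = 0.2700
−ω₁+ω₂−ω₃+ω₄ = 11.5000  →  ωz = (0.08/1.1200)·11.5000 = 0.8214

(0.2900, 0.2700, 0.8214)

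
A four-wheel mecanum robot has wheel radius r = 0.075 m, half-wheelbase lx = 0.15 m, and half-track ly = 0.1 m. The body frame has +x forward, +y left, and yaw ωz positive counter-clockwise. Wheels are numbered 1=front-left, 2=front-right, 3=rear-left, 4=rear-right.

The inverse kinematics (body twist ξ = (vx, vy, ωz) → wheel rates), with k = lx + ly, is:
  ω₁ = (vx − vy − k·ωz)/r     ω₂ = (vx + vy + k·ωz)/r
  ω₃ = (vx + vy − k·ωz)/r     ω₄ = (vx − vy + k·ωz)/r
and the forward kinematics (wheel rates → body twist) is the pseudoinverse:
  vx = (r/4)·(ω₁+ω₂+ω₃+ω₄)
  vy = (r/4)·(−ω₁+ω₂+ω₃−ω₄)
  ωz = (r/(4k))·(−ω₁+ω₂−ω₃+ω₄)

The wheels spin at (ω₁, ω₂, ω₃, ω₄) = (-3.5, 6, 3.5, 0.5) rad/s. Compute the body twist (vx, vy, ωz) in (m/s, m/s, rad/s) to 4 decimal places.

(0.1219, 0.2344, 0.4875)

k = lx + ly = 0.15 + 0.1 = 0.2500
ω₁+ω₂+ω₃+ω₄ = 6.5000  →  vx = (0.075/4)·6.5000 = 0.1219
−ω₁+ω₂+ω₃−ω₄ = 12.5000  →  vy = (0.075/4)·12.5000 = 0.2344
−ω₁+ω₂−ω₃+ω₄ = 6.5000  →  ωz = (0.075/1.0000)·6.5000 = 0.4875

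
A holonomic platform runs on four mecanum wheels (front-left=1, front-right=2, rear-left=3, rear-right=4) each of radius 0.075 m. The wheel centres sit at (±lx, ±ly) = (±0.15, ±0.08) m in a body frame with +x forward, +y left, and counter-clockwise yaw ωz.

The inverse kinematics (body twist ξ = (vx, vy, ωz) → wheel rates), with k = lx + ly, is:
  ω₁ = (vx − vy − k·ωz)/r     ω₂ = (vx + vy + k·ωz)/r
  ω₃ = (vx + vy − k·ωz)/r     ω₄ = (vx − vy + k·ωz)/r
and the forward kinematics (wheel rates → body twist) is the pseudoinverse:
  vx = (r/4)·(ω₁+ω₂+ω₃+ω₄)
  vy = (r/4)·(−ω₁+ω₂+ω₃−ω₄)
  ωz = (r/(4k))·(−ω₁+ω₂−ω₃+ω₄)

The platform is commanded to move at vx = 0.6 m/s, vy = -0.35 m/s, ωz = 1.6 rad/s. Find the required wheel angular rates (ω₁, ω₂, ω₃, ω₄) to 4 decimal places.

(7.7600, 8.2400, -1.5733, 17.5733)

k = lx + ly = 0.15 + 0.08 = 0.2300;  k·ωz = 0.2300·1.6 = 0.3680
ω₁ (FL) = (vx − vy − k·ωz)/r = 0.5820/0.075 = 7.7600
ω₂ (FR) = (vx + vy + k·ωz)/r = 0.6180/0.075 = 8.2400
ω₃ (RL) = (vx + vy − k·ωz)/r = -0.1180/0.075 = -1.5733
ω₄ (RR) = (vx − vy + k·ωz)/r = 1.3180/0.075 = 17.5733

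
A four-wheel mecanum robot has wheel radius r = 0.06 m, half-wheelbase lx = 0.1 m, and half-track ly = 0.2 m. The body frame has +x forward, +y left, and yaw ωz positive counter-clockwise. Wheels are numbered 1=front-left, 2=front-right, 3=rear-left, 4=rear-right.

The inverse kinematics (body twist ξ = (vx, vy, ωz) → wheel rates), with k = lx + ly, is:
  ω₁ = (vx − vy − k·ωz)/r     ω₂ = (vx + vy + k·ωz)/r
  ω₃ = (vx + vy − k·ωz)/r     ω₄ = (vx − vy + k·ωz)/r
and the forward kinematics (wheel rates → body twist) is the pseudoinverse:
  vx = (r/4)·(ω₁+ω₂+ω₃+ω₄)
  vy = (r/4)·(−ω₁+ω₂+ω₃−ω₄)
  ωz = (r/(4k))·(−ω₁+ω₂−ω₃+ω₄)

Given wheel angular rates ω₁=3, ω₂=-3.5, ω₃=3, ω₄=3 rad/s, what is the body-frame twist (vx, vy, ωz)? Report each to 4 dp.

(0.0825, -0.0975, -0.3250)

k = lx + ly = 0.1 + 0.2 = 0.3000
ω₁+ω₂+ω₃+ω₄ = 5.5000  →  vx = (0.06/4)·5.5000 = 0.0825
−ω₁+ω₂+ω₃−ω₄ = -6.5000  →  vy = (0.06/4)·-6.5000 = -0.0975
−ω₁+ω₂−ω₃+ω₄ = -6.5000  →  ωz = (0.06/1.2000)·-6.5000 = -0.3250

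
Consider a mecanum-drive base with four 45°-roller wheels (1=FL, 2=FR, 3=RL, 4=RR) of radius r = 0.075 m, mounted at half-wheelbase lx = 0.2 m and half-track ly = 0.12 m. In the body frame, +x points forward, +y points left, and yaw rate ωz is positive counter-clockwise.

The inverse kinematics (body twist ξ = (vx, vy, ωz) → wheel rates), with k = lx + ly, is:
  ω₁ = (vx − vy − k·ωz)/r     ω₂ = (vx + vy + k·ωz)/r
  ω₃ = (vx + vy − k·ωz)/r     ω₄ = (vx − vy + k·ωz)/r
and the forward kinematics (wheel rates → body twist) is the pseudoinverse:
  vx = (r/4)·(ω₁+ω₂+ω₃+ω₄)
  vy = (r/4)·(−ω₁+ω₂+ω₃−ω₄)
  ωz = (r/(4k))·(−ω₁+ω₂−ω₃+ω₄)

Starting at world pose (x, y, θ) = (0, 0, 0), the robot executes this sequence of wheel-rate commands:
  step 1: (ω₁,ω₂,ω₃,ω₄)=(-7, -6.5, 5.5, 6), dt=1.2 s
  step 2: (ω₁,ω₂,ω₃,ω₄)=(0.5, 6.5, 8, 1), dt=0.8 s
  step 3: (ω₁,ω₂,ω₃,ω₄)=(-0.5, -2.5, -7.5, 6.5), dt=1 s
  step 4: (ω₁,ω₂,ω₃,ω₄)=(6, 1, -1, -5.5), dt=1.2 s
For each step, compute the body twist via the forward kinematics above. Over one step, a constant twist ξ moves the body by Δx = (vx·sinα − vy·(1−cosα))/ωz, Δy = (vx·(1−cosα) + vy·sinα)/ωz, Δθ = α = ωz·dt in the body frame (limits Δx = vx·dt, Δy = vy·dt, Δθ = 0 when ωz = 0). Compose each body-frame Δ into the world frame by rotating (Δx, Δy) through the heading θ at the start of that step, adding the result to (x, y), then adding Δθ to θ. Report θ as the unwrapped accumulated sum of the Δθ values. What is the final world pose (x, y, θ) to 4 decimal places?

step 1: ξ=(vx,vy,ωz)=(-0.0375, 0.0000, 0.0586), dt=1.2 → body Δ=(-0.0450, -0.0016, 0.0703) → world pose (-0.0450, -0.0016, 0.0703)
step 2: ξ=(vx,vy,ωz)=(0.3000, 0.2437, -0.0586), dt=0.8 → body Δ=(0.2445, 0.1893, -0.0469) → world pose (0.1856, 0.2044, 0.0234)
step 3: ξ=(vx,vy,ωz)=(-0.0750, -0.3000, 0.7031), dt=1.0 → body Δ=(0.0322, -0.3012, 0.7031) → world pose (0.2249, -0.0959, 0.7266)
step 4: ξ=(vx,vy,ωz)=(0.0094, -0.0094, -0.5566), dt=1.2 → body Δ=(0.0068, -0.0141, -0.6680) → world pose (0.2393, -0.1019, 0.0586)

(0.2393, -0.1019, 0.0586)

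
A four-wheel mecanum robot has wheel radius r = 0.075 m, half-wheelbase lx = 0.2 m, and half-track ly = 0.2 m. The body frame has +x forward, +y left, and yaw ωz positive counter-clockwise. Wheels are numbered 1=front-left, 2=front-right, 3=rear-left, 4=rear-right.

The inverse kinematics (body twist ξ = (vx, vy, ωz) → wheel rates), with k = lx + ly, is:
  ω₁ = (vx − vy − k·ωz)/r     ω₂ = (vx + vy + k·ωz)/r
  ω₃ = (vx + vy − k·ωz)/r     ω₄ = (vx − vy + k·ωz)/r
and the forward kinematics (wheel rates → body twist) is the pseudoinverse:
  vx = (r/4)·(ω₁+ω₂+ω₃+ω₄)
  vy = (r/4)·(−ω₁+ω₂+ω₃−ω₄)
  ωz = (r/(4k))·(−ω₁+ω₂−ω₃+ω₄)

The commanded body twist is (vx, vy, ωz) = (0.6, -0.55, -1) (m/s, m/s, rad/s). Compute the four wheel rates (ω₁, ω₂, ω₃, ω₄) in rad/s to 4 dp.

k = lx + ly = 0.2 + 0.2 = 0.4000;  k·ωz = 0.4000·-1 = -0.4000
ω₁ (FL) = (vx − vy − k·ωz)/r = 1.5500/0.075 = 20.6667
ω₂ (FR) = (vx + vy + k·ωz)/r = -0.3500/0.075 = -4.6667
ω₃ (RL) = (vx + vy − k·ωz)/r = 0.4500/0.075 = 6.0000
ω₄ (RR) = (vx − vy + k·ωz)/r = 0.7500/0.075 = 10.0000

(20.6667, -4.6667, 6.0000, 10.0000)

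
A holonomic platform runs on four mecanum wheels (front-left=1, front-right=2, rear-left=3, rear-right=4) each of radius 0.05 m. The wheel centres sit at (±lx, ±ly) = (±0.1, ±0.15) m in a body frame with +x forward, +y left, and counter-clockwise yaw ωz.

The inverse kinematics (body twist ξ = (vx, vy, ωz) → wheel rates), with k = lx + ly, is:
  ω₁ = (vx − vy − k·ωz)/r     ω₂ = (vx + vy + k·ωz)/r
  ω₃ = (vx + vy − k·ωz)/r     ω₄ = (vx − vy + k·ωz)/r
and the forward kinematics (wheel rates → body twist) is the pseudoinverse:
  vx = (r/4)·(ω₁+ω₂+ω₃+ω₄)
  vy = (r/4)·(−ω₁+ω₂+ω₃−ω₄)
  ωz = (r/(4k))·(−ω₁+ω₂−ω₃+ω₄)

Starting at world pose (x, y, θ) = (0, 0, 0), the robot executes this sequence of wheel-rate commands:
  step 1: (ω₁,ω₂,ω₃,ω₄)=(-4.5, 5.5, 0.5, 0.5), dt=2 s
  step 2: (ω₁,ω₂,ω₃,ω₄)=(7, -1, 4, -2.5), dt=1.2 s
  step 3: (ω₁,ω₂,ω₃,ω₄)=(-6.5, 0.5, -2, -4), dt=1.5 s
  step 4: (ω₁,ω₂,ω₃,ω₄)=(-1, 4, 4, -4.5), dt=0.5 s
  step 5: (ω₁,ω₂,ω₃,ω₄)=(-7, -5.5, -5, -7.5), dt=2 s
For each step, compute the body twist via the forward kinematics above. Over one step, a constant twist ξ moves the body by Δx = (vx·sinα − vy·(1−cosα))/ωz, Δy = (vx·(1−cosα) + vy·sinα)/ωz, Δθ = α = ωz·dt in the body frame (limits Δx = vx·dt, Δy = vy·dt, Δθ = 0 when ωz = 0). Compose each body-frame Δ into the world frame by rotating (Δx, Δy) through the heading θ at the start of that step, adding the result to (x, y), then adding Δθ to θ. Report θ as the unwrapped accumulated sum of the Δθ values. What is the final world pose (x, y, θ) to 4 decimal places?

step 1: ξ=(vx,vy,ωz)=(0.0250, 0.1250, 0.5000), dt=2.0 → body Δ=(-0.0729, 0.2334, 1.0000) → world pose (-0.0729, 0.2334, 1.0000)
step 2: ξ=(vx,vy,ωz)=(0.0938, -0.0188, -0.7250), dt=1.2 → body Δ=(0.0897, -0.0657, -0.8700) → world pose (0.0309, 0.2733, 0.1300)
step 3: ξ=(vx,vy,ωz)=(-0.1500, 0.1125, 0.2500), dt=1.5 → body Δ=(-0.2510, 0.1231, 0.3750) → world pose (-0.2340, 0.3628, 0.5050)
step 4: ξ=(vx,vy,ωz)=(0.0312, 0.1688, -0.1750), dt=0.5 → body Δ=(0.0193, 0.0836, -0.0875) → world pose (-0.2576, 0.4453, 0.4175)
step 5: ξ=(vx,vy,ωz)=(-0.3125, 0.0500, -0.0500), dt=2.0 → body Δ=(-0.6190, 0.1311, -0.1000) → world pose (-0.8765, 0.3142, 0.3175)

(-0.8765, 0.3142, 0.3175)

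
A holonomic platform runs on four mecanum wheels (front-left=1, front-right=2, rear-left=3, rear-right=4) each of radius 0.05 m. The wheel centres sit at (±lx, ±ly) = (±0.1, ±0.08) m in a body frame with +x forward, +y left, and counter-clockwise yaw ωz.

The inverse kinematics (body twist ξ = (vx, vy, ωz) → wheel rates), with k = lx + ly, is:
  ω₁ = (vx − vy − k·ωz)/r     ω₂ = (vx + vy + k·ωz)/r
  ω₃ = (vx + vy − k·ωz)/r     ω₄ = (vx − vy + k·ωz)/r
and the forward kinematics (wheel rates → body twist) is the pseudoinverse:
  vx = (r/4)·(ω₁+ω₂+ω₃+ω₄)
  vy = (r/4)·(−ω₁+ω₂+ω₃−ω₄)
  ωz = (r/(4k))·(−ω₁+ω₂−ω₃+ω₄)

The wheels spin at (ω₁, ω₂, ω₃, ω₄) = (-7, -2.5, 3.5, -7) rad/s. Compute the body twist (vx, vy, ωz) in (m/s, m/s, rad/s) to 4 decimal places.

k = lx + ly = 0.1 + 0.08 = 0.1800
ω₁+ω₂+ω₃+ω₄ = -13.0000  →  vx = (0.05/4)·-13.0000 = -0.1625
−ω₁+ω₂+ω₃−ω₄ = 15.0000  →  vy = (0.05/4)·15.0000 = 0.1875
−ω₁+ω₂−ω₃+ω₄ = -6.0000  →  ωz = (0.05/0.7200)·-6.0000 = -0.4167

(-0.1625, 0.1875, -0.4167)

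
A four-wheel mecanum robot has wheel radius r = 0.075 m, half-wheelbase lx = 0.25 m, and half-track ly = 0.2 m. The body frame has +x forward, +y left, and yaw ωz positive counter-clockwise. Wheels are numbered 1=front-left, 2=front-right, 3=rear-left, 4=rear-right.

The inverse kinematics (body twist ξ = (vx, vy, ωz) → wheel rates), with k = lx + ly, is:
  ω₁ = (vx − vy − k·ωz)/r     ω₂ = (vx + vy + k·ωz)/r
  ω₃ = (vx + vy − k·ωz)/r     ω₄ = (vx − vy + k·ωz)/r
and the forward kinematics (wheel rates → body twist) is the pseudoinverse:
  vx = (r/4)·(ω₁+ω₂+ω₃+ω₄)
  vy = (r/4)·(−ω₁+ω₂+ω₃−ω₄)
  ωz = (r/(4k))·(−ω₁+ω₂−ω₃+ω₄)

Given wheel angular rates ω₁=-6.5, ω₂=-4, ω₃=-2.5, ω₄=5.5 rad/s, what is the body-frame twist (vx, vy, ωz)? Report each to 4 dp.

k = lx + ly = 0.25 + 0.2 = 0.4500
ω₁+ω₂+ω₃+ω₄ = -7.5000  →  vx = (0.075/4)·-7.5000 = -0.1406
−ω₁+ω₂+ω₃−ω₄ = -5.5000  →  vy = (0.075/4)·-5.5000 = -0.1031
−ω₁+ω₂−ω₃+ω₄ = 10.5000  →  ωz = (0.075/1.8000)·10.5000 = 0.4375

(-0.1406, -0.1031, 0.4375)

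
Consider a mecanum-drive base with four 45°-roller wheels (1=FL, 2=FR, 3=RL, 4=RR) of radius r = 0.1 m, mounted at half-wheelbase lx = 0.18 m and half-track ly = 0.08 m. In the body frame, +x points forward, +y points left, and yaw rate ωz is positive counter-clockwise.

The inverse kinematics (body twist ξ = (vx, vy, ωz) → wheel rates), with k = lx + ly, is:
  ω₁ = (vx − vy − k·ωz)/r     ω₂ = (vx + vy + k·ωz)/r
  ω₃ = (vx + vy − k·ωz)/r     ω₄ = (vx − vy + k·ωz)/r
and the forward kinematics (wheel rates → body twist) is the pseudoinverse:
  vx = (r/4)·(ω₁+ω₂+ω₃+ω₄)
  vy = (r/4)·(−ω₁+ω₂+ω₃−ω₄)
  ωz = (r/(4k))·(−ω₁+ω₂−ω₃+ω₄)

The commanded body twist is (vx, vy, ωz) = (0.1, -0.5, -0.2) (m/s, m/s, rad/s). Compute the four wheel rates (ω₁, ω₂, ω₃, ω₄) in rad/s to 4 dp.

(6.5200, -4.5200, -3.4800, 5.4800)

k = lx + ly = 0.18 + 0.08 = 0.2600;  k·ωz = 0.2600·-0.2 = -0.0520
ω₁ (FL) = (vx − vy − k·ωz)/r = 0.6520/0.1 = 6.5200
ω₂ (FR) = (vx + vy + k·ωz)/r = -0.4520/0.1 = -4.5200
ω₃ (RL) = (vx + vy − k·ωz)/r = -0.3480/0.1 = -3.4800
ω₄ (RR) = (vx − vy + k·ωz)/r = 0.5480/0.1 = 5.4800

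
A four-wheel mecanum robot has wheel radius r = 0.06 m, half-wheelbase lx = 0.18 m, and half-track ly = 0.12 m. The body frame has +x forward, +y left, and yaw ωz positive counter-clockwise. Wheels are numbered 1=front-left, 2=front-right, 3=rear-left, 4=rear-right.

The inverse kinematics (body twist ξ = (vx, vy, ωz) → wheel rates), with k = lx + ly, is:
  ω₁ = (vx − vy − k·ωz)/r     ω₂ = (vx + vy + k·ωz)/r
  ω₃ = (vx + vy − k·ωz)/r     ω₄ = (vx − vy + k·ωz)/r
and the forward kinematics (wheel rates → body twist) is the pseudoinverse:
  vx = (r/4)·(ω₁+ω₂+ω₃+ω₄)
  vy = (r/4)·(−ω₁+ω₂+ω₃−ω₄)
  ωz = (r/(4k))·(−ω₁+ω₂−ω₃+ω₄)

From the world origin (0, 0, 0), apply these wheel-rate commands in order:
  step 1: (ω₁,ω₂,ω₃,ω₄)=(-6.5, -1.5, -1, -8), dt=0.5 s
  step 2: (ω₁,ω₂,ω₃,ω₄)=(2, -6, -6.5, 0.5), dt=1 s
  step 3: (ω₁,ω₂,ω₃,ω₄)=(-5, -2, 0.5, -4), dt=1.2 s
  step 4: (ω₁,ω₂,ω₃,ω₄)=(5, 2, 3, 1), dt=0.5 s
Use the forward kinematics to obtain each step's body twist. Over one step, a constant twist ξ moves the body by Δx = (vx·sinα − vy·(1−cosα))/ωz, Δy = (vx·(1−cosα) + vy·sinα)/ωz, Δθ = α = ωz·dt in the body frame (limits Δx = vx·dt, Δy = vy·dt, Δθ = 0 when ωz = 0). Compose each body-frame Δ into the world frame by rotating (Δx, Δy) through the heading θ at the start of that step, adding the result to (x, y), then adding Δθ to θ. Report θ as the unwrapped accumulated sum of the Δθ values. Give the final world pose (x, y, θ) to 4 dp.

(-0.3811, 0.0130, -0.3150)

step 1: ξ=(vx,vy,ωz)=(-0.2550, 0.1800, -0.1000), dt=0.5 → body Δ=(-0.1252, 0.0931, -0.0500) → world pose (-0.1252, 0.0931, -0.0500)
step 2: ξ=(vx,vy,ωz)=(-0.1500, -0.2250, -0.0500), dt=1.0 → body Δ=(-0.1556, -0.2212, -0.0500) → world pose (-0.2916, -0.1200, -0.1000)
step 3: ξ=(vx,vy,ωz)=(-0.1575, 0.1125, -0.0750), dt=1.2 → body Δ=(-0.1827, 0.1433, -0.0900) → world pose (-0.4591, 0.0409, -0.1900)
step 4: ξ=(vx,vy,ωz)=(0.1650, -0.0150, -0.2500), dt=0.5 → body Δ=(0.0818, -0.0126, -0.1250) → world pose (-0.3811, 0.0130, -0.3150)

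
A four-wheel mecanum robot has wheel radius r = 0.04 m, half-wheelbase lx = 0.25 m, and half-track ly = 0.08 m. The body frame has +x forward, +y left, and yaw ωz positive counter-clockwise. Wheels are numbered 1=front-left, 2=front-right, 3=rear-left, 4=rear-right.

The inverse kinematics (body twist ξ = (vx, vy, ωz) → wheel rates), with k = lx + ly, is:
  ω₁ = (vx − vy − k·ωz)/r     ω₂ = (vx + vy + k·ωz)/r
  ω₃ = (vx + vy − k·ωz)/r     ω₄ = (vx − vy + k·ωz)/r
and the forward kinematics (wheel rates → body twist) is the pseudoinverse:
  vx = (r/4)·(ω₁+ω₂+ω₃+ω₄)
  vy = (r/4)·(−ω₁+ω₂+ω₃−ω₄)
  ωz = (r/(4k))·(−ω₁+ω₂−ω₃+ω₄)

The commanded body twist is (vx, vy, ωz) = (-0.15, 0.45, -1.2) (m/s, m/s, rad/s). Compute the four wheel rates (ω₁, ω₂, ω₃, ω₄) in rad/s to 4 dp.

k = lx + ly = 0.25 + 0.08 = 0.3300;  k·ωz = 0.3300·-1.2 = -0.3960
ω₁ (FL) = (vx − vy − k·ωz)/r = -0.2040/0.04 = -5.1000
ω₂ (FR) = (vx + vy + k·ωz)/r = -0.0960/0.04 = -2.4000
ω₃ (RL) = (vx + vy − k·ωz)/r = 0.6960/0.04 = 17.4000
ω₄ (RR) = (vx − vy + k·ωz)/r = -0.9960/0.04 = -24.9000

(-5.1000, -2.4000, 17.4000, -24.9000)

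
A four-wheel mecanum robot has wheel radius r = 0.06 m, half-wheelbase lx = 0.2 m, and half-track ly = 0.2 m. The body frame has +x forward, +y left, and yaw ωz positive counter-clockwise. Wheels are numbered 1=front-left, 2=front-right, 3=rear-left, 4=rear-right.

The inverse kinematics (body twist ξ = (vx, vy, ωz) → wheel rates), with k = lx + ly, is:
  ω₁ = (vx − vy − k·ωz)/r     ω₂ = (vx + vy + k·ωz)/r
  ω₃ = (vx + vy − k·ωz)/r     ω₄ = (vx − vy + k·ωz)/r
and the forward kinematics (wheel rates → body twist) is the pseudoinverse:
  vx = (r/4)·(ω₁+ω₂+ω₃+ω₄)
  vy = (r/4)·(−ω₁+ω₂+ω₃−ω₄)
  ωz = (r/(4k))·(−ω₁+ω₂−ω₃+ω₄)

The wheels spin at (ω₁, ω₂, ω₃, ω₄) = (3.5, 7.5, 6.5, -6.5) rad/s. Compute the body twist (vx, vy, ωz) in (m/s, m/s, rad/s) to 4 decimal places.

(0.1650, 0.2550, -0.3375)

k = lx + ly = 0.2 + 0.2 = 0.4000
ω₁+ω₂+ω₃+ω₄ = 11.0000  →  vx = (0.06/4)·11.0000 = 0.1650
−ω₁+ω₂+ω₃−ω₄ = 17.0000  →  vy = (0.06/4)·17.0000 = 0.2550
−ω₁+ω₂−ω₃+ω₄ = -9.0000  →  ωz = (0.06/1.6000)·-9.0000 = -0.3375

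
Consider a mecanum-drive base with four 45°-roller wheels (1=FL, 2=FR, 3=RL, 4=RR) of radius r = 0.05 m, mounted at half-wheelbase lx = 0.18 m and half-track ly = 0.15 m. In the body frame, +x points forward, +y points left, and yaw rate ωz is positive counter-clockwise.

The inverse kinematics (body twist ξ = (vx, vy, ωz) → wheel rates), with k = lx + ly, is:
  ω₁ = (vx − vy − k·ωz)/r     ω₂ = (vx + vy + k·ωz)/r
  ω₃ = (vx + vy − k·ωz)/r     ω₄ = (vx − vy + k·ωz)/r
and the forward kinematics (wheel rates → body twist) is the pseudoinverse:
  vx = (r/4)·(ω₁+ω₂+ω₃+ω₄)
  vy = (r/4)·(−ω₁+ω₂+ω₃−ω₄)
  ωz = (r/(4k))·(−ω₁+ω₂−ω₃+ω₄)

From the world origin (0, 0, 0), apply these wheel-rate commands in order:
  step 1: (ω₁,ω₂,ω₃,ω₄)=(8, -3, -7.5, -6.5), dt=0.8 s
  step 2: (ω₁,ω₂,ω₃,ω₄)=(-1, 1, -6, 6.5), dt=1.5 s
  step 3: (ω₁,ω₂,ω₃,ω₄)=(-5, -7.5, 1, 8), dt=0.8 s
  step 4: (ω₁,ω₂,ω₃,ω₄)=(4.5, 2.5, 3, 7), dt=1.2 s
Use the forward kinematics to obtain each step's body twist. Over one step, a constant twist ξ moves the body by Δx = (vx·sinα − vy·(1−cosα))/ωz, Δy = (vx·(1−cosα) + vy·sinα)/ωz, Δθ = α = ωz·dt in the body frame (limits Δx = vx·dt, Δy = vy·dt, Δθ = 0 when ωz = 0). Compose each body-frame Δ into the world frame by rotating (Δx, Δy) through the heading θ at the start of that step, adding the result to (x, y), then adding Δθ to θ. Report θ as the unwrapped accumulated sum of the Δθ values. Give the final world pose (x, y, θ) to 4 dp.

step 1: ξ=(vx,vy,ωz)=(-0.1125, -0.1500, -0.3788), dt=0.8 → body Δ=(-0.1067, -0.1046, -0.3030) → world pose (-0.1067, -0.1046, -0.3030)
step 2: ξ=(vx,vy,ωz)=(0.0062, -0.1313, 0.5492), dt=1.5 → body Δ=(0.0850, -0.1717, 0.8239) → world pose (-0.0768, -0.2939, 0.5208)
step 3: ξ=(vx,vy,ωz)=(-0.0437, -0.1188, 0.1705), dt=0.8 → body Δ=(-0.0284, -0.0971, 0.1364) → world pose (-0.0532, -0.3922, 0.6572)
step 4: ξ=(vx,vy,ωz)=(0.2125, -0.0750, 0.0758), dt=1.2 → body Δ=(0.2587, -0.0783, 0.0909) → world pose (0.1995, -0.2962, 0.7481)

(0.1995, -0.2962, 0.7481)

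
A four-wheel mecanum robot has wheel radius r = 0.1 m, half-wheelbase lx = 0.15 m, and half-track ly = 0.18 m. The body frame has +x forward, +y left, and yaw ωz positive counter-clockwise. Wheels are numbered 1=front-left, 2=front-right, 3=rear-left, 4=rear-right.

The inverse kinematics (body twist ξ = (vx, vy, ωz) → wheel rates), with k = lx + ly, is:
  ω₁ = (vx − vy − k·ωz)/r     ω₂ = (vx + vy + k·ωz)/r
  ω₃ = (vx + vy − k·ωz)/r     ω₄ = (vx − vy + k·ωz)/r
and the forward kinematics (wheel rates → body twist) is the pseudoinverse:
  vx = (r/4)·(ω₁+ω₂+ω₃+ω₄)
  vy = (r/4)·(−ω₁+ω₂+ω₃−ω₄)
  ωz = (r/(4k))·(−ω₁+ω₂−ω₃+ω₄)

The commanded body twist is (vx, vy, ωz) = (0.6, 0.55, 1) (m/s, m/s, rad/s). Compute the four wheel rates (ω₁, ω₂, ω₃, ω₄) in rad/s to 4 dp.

(-2.8000, 14.8000, 8.2000, 3.8000)

k = lx + ly = 0.15 + 0.18 = 0.3300;  k·ωz = 0.3300·1 = 0.3300
ω₁ (FL) = (vx − vy − k·ωz)/r = -0.2800/0.1 = -2.8000
ω₂ (FR) = (vx + vy + k·ωz)/r = 1.4800/0.1 = 14.8000
ω₃ (RL) = (vx + vy − k·ωz)/r = 0.8200/0.1 = 8.2000
ω₄ (RR) = (vx − vy + k·ωz)/r = 0.3800/0.1 = 3.8000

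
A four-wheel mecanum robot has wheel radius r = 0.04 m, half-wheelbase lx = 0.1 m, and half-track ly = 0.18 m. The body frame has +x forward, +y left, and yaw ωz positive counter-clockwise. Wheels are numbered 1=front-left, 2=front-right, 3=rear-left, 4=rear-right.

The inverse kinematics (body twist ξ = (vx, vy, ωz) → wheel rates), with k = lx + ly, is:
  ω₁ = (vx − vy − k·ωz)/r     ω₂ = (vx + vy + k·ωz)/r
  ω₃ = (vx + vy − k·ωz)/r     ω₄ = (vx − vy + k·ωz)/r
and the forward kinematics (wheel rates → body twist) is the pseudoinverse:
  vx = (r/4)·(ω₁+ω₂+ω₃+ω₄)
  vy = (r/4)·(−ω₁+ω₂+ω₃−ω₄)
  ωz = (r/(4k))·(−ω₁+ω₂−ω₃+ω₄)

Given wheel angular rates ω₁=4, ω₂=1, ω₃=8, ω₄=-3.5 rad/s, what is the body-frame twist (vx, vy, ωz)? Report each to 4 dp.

(0.0950, 0.0850, -0.5179)

k = lx + ly = 0.1 + 0.18 = 0.2800
ω₁+ω₂+ω₃+ω₄ = 9.5000  →  vx = (0.04/4)·9.5000 = 0.0950
−ω₁+ω₂+ω₃−ω₄ = 8.5000  →  vy = (0.04/4)·8.5000 = 0.0850
−ω₁+ω₂−ω₃+ω₄ = -14.5000  →  ωz = (0.04/1.1200)·-14.5000 = -0.5179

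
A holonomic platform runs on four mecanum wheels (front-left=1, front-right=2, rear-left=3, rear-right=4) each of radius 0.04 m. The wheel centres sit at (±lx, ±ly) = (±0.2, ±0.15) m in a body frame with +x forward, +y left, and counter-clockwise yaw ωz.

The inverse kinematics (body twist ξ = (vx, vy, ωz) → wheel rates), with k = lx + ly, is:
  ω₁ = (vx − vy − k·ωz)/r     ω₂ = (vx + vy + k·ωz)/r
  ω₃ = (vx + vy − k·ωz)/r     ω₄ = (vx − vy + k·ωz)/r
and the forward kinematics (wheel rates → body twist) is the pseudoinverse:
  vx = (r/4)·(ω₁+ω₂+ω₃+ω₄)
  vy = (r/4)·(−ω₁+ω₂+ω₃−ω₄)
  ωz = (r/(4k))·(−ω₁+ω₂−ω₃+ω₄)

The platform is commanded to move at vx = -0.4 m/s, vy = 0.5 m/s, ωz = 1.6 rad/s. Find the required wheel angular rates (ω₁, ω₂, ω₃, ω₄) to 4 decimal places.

(-36.5000, 16.5000, -11.5000, -8.5000)

k = lx + ly = 0.2 + 0.15 = 0.3500;  k·ωz = 0.3500·1.6 = 0.5600
ω₁ (FL) = (vx − vy − k·ωz)/r = -1.4600/0.04 = -36.5000
ω₂ (FR) = (vx + vy + k·ωz)/r = 0.6600/0.04 = 16.5000
ω₃ (RL) = (vx + vy − k·ωz)/r = -0.4600/0.04 = -11.5000
ω₄ (RR) = (vx − vy + k·ωz)/r = -0.3400/0.04 = -8.5000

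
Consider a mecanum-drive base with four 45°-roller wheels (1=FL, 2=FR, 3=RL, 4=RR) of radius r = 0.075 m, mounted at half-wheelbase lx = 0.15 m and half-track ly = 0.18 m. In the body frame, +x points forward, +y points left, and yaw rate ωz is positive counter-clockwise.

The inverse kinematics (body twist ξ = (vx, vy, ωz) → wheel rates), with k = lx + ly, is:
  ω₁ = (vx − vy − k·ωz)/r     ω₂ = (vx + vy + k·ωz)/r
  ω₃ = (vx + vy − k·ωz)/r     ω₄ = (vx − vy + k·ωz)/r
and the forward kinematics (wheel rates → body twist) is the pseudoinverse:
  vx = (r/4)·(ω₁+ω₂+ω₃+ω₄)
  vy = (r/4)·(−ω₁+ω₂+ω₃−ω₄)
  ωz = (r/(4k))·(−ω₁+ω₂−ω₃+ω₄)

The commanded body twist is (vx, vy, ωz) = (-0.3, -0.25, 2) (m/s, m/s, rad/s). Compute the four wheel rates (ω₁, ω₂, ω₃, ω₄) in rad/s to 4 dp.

(-9.4667, 1.4667, -16.1333, 8.1333)

k = lx + ly = 0.15 + 0.18 = 0.3300;  k·ωz = 0.3300·2 = 0.6600
ω₁ (FL) = (vx − vy − k·ωz)/r = -0.7100/0.075 = -9.4667
ω₂ (FR) = (vx + vy + k·ωz)/r = 0.1100/0.075 = 1.4667
ω₃ (RL) = (vx + vy − k·ωz)/r = -1.2100/0.075 = -16.1333
ω₄ (RR) = (vx − vy + k·ωz)/r = 0.6100/0.075 = 8.1333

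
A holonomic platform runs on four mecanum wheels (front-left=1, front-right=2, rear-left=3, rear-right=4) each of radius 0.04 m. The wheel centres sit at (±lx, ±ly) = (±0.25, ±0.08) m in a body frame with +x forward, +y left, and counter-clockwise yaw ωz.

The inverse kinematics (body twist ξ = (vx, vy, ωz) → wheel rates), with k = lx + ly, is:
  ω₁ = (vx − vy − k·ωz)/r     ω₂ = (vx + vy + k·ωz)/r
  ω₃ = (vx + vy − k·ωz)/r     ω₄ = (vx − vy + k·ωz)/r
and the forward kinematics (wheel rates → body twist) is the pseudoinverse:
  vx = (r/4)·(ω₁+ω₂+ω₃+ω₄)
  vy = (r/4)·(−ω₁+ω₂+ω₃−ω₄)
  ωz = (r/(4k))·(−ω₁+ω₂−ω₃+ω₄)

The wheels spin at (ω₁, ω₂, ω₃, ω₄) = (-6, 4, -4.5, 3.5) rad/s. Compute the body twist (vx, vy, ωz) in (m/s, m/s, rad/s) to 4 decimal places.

(-0.0300, 0.0200, 0.5455)

k = lx + ly = 0.25 + 0.08 = 0.3300
ω₁+ω₂+ω₃+ω₄ = -3.0000  →  vx = (0.04/4)·-3.0000 = -0.0300
−ω₁+ω₂+ω₃−ω₄ = 2.0000  →  vy = (0.04/4)·2.0000 = 0.0200
−ω₁+ω₂−ω₃+ω₄ = 18.0000  →  ωz = (0.04/1.3200)·18.0000 = 0.5455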